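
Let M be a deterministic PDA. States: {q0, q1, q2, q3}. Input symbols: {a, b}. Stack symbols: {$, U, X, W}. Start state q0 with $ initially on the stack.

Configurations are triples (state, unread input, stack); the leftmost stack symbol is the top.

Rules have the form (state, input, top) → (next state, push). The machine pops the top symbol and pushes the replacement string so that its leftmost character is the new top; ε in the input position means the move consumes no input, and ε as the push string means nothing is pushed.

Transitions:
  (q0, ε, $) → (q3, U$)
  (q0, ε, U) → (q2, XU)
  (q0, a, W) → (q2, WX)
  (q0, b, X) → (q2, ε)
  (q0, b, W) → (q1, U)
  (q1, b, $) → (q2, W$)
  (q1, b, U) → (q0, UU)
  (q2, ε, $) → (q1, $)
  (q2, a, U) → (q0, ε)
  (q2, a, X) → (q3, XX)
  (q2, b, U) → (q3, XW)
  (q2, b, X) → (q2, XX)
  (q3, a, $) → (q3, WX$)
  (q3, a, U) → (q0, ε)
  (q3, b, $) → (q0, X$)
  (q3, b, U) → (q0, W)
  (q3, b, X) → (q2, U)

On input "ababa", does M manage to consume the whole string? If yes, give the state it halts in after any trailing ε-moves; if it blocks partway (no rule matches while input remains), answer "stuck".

stuck

(q0, ababa, $) ⊢ (q3, ababa, U$) ⊢ (q0, baba, $) ⊢ (q3, baba, U$) ⊢ (q0, aba, W$) ⊢ (q2, ba, WX$)
No transition for (q2, b, top W); M blocks with input ba remaining.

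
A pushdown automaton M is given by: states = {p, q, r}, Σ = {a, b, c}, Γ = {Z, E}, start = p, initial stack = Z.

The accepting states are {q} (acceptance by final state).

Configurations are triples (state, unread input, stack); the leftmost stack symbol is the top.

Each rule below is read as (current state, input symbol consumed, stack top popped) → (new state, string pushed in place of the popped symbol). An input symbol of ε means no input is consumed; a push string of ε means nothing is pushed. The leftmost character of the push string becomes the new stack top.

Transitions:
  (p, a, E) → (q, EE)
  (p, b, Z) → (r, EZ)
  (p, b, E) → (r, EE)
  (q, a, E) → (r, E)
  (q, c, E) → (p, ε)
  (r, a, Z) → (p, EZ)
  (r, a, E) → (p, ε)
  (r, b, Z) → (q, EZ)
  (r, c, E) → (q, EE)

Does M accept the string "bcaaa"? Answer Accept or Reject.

One accepting computation: (p, bcaaa, Z) ⊢ (r, caaa, EZ) ⊢ (q, aaa, EEZ) ⊢ (r, aa, EEZ) ⊢ (p, a, EZ) ⊢ (q, ε, EEZ)
All input consumed and state q ∈ F.

Accept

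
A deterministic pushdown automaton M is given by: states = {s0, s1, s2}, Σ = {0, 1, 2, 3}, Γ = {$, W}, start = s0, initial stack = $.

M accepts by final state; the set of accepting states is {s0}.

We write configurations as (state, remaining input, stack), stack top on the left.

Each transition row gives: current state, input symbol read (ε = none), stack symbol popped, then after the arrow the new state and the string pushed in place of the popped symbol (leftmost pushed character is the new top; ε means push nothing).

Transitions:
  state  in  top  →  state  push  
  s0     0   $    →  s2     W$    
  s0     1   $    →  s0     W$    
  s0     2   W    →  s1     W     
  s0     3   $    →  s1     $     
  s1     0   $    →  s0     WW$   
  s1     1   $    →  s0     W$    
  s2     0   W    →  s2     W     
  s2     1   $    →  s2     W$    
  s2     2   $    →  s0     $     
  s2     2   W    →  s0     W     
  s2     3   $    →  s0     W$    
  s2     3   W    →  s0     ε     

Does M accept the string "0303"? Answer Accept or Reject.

(s0, 0303, $) ⊢ (s2, 303, W$) ⊢ (s0, 03, $) ⊢ (s2, 3, W$) ⊢ (s0, ε, $)
All input consumed; state s0 ∈ F.

Accept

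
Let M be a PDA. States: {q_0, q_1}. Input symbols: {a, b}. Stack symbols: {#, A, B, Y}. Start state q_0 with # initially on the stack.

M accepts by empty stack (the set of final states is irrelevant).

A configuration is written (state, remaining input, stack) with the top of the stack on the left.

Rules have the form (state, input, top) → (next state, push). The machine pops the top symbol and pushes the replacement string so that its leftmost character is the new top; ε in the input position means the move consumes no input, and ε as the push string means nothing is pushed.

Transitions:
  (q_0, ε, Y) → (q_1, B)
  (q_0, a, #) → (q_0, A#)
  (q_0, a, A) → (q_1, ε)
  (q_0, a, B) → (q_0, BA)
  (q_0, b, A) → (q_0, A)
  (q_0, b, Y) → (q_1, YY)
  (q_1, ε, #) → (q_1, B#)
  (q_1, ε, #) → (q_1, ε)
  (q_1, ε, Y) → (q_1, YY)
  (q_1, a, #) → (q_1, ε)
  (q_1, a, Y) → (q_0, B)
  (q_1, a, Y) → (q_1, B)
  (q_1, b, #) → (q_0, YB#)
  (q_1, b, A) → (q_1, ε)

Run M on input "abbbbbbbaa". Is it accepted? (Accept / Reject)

One accepting computation: (q_0, abbbbbbbaa, #) ⊢ (q_0, bbbbbbbaa, A#) ⊢ (q_0, bbbbbbaa, A#) ⊢ (q_0, bbbbbaa, A#) ⊢ (q_0, bbbbaa, A#) ⊢ (q_0, bbbaa, A#) ⊢ (q_0, bbaa, A#) ⊢ (q_0, baa, A#) ⊢ (q_0, aa, A#) ⊢ (q_1, a, #) ⊢ (q_1, ε, ε)
All input consumed and the stack is empty.

Accept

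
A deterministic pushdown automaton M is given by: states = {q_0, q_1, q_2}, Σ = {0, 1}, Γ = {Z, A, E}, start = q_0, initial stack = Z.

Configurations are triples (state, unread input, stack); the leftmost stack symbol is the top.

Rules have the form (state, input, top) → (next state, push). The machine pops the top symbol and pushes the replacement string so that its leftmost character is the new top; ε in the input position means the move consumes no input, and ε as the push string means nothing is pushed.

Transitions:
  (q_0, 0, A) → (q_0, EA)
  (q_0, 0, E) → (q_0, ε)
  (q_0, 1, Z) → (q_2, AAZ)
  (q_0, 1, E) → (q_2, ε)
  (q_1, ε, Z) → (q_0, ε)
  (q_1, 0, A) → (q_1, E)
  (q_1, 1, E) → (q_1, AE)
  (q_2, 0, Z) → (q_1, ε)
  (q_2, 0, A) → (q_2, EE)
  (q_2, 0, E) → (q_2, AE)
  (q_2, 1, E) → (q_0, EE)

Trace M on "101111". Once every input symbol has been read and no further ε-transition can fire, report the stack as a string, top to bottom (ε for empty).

EEAZ

(q_0, 101111, Z)
  read 1, top Z: go to q_2, push AAZ → (q_2, 01111, AAZ)
  read 0, top A: go to q_2, push EE → (q_2, 1111, EEAZ)
  read 1, top E: go to q_0, push EE → (q_0, 111, EEEAZ)
  read 1, top E: go to q_2, push ε → (q_2, 11, EEAZ)
  read 1, top E: go to q_0, push EE → (q_0, 1, EEEAZ)
  read 1, top E: go to q_2, push ε → (q_2, ε, EEAZ)
All input consumed in state q_2 with stack EEAZ.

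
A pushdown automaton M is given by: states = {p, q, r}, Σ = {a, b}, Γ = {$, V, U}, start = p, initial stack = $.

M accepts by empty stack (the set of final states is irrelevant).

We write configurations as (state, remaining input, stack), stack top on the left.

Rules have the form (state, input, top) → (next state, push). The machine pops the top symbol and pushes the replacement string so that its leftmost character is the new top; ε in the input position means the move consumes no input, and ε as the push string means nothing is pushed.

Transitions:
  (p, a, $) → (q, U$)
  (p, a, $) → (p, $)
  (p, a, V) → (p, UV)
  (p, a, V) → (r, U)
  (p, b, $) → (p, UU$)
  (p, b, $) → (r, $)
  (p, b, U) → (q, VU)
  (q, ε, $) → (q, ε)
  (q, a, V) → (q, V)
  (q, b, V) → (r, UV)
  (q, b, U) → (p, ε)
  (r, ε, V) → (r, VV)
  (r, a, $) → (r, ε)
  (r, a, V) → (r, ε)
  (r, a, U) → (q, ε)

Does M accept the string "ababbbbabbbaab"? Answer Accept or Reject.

No computation consumes all input and empties the stack.

Reject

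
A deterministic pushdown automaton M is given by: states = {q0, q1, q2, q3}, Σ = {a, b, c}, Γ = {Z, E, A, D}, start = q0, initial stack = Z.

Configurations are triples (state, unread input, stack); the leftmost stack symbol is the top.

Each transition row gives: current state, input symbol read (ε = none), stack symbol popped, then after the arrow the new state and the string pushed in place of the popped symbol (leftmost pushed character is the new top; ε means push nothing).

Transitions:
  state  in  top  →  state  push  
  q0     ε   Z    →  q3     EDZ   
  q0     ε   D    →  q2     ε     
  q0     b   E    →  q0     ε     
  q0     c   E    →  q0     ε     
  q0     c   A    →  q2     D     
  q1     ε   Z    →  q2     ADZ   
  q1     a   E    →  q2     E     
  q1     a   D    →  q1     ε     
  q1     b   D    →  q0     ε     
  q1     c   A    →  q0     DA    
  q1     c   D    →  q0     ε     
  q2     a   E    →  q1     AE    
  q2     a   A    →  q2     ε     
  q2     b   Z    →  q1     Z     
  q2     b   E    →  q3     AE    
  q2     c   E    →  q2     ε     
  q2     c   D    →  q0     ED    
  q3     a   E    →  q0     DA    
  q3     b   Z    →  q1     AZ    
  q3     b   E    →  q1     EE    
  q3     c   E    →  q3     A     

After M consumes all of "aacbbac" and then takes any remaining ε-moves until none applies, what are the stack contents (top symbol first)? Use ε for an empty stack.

EDZ

(q0, aacbbac, Z)
  ε-move, top Z: go to q3, push EDZ → (q3, aacbbac, EDZ)
  read a, top E: go to q0, push DA → (q0, acbbac, DADZ)
  ε-move, top D: go to q2, push ε → (q2, acbbac, ADZ)
  read a, top A: go to q2, push ε → (q2, cbbac, DZ)
  read c, top D: go to q0, push ED → (q0, bbac, EDZ)
  read b, top E: go to q0, push ε → (q0, bac, DZ)
  ε-move, top D: go to q2, push ε → (q2, bac, Z)
  read b, top Z: go to q1, push Z → (q1, ac, Z)
  ε-move, top Z: go to q2, push ADZ → (q2, ac, ADZ)
  read a, top A: go to q2, push ε → (q2, c, DZ)
  read c, top D: go to q0, push ED → (q0, ε, EDZ)
All input consumed in state q0 with stack EDZ.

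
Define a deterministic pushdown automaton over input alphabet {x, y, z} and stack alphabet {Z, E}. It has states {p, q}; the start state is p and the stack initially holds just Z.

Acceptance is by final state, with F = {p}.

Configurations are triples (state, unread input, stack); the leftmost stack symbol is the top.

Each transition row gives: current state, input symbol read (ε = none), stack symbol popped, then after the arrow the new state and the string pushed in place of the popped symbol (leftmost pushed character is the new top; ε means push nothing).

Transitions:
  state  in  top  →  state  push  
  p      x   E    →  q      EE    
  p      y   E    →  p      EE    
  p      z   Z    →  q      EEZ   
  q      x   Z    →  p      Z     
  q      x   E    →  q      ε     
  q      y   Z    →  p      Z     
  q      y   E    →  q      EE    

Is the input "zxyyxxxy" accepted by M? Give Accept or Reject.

Accept

(p, zxyyxxxy, Z)
  read z, top Z: go to q, push EEZ → (q, xyyxxxy, EEZ)
  read x, top E: go to q, push ε → (q, yyxxxy, EZ)
  read y, top E: go to q, push EE → (q, yxxxy, EEZ)
  read y, top E: go to q, push EE → (q, xxxy, EEEZ)
  read x, top E: go to q, push ε → (q, xxy, EEZ)
  read x, top E: go to q, push ε → (q, xy, EZ)
  read x, top E: go to q, push ε → (q, y, Z)
  read y, top Z: go to p, push Z → (p, ε, Z)
All input consumed; state p ∈ F.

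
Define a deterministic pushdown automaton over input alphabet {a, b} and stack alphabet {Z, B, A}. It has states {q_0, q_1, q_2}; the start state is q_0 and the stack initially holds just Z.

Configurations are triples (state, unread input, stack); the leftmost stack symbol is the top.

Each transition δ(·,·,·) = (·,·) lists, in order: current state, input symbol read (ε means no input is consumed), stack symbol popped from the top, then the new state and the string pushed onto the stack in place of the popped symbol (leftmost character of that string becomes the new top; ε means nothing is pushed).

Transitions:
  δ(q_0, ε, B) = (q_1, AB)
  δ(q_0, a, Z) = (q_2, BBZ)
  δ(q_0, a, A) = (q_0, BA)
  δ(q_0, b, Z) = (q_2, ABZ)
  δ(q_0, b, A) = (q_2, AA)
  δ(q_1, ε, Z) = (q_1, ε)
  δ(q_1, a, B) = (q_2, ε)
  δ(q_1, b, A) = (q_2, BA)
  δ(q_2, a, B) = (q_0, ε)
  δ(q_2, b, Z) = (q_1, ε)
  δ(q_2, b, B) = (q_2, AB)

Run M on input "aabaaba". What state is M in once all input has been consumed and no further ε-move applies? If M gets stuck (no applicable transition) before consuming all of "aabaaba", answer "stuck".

(q_0, aabaaba, Z)
  read a, top Z: go to q_2, push BBZ → (q_2, abaaba, BBZ)
  read a, top B: go to q_0, push ε → (q_0, baaba, BZ)
  ε-move, top B: go to q_1, push AB → (q_1, baaba, ABZ)
  read b, top A: go to q_2, push BA → (q_2, aaba, BABZ)
  read a, top B: go to q_0, push ε → (q_0, aba, ABZ)
  read a, top A: go to q_0, push BA → (q_0, ba, BABZ)
  ε-move, top B: go to q_1, push AB → (q_1, ba, ABABZ)
  read b, top A: go to q_2, push BA → (q_2, a, BABABZ)
  read a, top B: go to q_0, push ε → (q_0, ε, ABABZ)
All input consumed; M is in state q_0.

q_0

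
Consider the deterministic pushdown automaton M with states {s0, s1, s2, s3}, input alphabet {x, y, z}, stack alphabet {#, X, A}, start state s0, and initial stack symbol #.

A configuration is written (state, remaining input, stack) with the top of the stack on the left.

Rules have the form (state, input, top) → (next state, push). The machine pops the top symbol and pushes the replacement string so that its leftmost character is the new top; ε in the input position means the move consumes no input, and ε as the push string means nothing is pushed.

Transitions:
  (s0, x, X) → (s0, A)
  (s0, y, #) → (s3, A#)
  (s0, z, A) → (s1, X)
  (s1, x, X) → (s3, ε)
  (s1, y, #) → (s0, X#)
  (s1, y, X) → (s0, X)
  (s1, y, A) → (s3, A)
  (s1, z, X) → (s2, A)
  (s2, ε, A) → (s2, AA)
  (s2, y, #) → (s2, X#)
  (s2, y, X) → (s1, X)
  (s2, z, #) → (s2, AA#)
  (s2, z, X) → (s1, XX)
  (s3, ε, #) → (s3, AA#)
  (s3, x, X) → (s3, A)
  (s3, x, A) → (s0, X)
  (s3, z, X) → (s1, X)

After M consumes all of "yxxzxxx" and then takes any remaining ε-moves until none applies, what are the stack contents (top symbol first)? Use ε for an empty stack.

(s0, yxxzxxx, #) ⊢ (s3, xxzxxx, A#) ⊢ (s0, xzxxx, X#) ⊢ (s0, zxxx, A#) ⊢ (s1, xxx, X#) ⊢ (s3, xx, #) ⊢ (s3, xx, AA#) ⊢ (s0, x, XA#) ⊢ (s0, ε, AA#)
All input consumed in state s0 with stack AA#.

AA#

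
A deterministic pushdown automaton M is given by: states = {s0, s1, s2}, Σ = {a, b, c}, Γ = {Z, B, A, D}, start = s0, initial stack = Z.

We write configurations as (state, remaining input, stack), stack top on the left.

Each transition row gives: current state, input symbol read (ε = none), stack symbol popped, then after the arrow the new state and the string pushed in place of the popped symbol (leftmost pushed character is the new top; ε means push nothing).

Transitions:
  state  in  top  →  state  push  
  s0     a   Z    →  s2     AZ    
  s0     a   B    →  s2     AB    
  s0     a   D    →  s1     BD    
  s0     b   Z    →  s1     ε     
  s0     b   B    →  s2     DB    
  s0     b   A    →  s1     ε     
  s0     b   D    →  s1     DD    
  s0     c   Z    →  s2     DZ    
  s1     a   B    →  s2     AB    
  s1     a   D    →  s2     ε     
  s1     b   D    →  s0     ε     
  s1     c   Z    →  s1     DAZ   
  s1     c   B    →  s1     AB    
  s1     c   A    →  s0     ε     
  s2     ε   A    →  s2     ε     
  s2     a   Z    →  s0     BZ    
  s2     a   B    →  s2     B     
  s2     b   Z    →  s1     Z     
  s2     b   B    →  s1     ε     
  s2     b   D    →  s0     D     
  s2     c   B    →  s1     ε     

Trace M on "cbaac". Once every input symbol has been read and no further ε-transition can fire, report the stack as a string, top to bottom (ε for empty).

DZ

(s0, cbaac, Z)
  read c, top Z: go to s2, push DZ → (s2, baac, DZ)
  read b, top D: go to s0, push D → (s0, aac, DZ)
  read a, top D: go to s1, push BD → (s1, ac, BDZ)
  read a, top B: go to s2, push AB → (s2, c, ABDZ)
  ε-move, top A: go to s2, push ε → (s2, c, BDZ)
  read c, top B: go to s1, push ε → (s1, ε, DZ)
All input consumed in state s1 with stack DZ.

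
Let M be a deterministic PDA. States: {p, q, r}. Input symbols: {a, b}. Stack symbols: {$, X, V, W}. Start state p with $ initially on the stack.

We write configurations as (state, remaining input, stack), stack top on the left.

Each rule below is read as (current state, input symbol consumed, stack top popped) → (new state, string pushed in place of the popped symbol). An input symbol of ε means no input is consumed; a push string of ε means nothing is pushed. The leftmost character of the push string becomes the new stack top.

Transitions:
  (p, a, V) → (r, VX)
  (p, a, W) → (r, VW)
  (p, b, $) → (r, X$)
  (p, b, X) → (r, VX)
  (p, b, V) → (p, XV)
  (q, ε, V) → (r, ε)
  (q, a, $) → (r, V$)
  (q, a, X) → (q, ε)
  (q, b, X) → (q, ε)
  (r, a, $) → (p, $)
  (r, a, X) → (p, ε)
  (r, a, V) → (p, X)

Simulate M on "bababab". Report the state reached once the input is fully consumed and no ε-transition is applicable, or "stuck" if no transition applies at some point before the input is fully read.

(p, bababab, $)
  read b, top $: go to r, push X$ → (r, ababab, X$)
  read a, top X: go to p, push ε → (p, babab, $)
  read b, top $: go to r, push X$ → (r, abab, X$)
  read a, top X: go to p, push ε → (p, bab, $)
  read b, top $: go to r, push X$ → (r, ab, X$)
  read a, top X: go to p, push ε → (p, b, $)
  read b, top $: go to r, push X$ → (r, ε, X$)
All input consumed; M is in state r.

r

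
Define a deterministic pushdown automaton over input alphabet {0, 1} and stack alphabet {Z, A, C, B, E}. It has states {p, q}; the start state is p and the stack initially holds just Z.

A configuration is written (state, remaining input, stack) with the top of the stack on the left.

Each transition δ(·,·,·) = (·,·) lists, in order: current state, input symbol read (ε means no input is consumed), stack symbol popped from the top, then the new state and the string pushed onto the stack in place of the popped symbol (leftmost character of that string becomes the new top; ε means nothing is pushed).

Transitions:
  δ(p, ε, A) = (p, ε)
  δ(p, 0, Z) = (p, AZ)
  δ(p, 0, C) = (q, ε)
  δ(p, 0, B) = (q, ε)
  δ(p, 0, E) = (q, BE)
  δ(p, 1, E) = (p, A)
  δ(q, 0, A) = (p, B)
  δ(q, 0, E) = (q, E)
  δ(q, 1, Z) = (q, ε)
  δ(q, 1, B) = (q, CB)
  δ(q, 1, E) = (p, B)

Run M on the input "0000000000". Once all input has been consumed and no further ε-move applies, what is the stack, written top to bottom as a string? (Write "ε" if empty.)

(p, 0000000000, Z)
  read 0, top Z: go to p, push AZ → (p, 000000000, AZ)
  ε-move, top A: go to p, push ε → (p, 000000000, Z)
  read 0, top Z: go to p, push AZ → (p, 00000000, AZ)
  ε-move, top A: go to p, push ε → (p, 00000000, Z)
  read 0, top Z: go to p, push AZ → (p, 0000000, AZ)
  ε-move, top A: go to p, push ε → (p, 0000000, Z)
  read 0, top Z: go to p, push AZ → (p, 000000, AZ)
  ε-move, top A: go to p, push ε → (p, 000000, Z)
  read 0, top Z: go to p, push AZ → (p, 00000, AZ)
  ε-move, top A: go to p, push ε → (p, 00000, Z)
  read 0, top Z: go to p, push AZ → (p, 0000, AZ)
  ε-move, top A: go to p, push ε → (p, 0000, Z)
  read 0, top Z: go to p, push AZ → (p, 000, AZ)
  ε-move, top A: go to p, push ε → (p, 000, Z)
  read 0, top Z: go to p, push AZ → (p, 00, AZ)
  ε-move, top A: go to p, push ε → (p, 00, Z)
  read 0, top Z: go to p, push AZ → (p, 0, AZ)
  ε-move, top A: go to p, push ε → (p, 0, Z)
  read 0, top Z: go to p, push AZ → (p, ε, AZ)
  ε-move, top A: go to p, push ε → (p, ε, Z)
All input consumed in state p with stack Z.

Z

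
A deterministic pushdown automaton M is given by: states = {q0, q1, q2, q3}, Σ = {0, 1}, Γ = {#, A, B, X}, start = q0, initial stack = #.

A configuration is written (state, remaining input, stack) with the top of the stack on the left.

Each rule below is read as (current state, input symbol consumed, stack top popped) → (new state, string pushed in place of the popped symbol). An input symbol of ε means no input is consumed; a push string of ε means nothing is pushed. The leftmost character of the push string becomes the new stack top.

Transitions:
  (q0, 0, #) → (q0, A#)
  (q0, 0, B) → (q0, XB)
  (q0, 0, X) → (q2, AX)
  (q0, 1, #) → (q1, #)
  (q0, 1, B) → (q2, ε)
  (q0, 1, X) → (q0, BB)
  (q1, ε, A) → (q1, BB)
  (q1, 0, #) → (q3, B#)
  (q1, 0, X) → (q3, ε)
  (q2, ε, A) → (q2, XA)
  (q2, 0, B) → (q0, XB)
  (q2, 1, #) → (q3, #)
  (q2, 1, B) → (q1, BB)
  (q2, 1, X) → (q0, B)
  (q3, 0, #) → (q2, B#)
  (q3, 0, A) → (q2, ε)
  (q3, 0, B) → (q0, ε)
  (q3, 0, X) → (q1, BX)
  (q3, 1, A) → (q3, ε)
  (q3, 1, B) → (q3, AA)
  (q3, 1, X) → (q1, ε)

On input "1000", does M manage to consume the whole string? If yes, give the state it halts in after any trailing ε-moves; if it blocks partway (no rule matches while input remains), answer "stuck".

q0

(q0, 1000, #)
  read 1, top #: go to q1, push # → (q1, 000, #)
  read 0, top #: go to q3, push B# → (q3, 00, B#)
  read 0, top B: go to q0, push ε → (q0, 0, #)
  read 0, top #: go to q0, push A# → (q0, ε, A#)
All input consumed; M is in state q0.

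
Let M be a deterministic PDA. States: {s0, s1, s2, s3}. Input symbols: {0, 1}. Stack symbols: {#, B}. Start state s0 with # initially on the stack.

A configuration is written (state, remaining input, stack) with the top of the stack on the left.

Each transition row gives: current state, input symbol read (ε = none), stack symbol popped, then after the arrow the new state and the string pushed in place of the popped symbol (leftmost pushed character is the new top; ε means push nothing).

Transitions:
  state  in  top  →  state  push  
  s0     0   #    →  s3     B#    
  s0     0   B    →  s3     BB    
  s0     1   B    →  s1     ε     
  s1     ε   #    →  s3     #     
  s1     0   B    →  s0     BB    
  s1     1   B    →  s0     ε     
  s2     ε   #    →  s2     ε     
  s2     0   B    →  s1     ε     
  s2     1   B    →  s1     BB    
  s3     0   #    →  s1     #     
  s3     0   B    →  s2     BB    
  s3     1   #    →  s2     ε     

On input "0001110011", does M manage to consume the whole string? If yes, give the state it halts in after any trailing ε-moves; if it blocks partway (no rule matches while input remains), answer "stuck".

stuck

(s0, 0001110011, #)
  read 0, top #: go to s3, push B# → (s3, 001110011, B#)
  read 0, top B: go to s2, push BB → (s2, 01110011, BB#)
  read 0, top B: go to s1, push ε → (s1, 1110011, B#)
  read 1, top B: go to s0, push ε → (s0, 110011, #)
No transition for (s0, 1, top #); M blocks with input 110011 remaining.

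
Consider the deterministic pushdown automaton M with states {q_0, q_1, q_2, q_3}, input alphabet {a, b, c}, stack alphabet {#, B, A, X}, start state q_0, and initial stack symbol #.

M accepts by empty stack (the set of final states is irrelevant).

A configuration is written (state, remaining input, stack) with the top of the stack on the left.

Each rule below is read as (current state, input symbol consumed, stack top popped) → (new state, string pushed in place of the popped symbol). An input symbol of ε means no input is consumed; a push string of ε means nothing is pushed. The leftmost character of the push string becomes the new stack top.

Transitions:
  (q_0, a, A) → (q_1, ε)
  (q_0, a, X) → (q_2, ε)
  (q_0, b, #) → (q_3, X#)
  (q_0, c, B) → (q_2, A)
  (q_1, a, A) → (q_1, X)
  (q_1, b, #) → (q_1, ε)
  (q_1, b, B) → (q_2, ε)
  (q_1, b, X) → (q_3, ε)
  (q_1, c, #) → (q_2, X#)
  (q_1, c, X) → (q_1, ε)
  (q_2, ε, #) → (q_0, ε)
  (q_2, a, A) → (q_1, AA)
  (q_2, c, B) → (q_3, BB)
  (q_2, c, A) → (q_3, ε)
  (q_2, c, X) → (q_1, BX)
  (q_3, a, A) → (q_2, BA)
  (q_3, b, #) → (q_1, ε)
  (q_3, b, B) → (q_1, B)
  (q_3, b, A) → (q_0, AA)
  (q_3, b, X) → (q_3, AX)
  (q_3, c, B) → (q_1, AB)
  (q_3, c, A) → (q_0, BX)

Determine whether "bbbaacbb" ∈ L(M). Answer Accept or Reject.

Accept

(q_0, bbbaacbb, #) ⊢ (q_3, bbaacbb, X#) ⊢ (q_3, baacbb, AX#) ⊢ (q_0, aacbb, AAX#) ⊢ (q_1, acbb, AX#) ⊢ (q_1, cbb, XX#) ⊢ (q_1, bb, X#) ⊢ (q_3, b, #) ⊢ (q_1, ε, ε)
All input consumed and the stack is empty.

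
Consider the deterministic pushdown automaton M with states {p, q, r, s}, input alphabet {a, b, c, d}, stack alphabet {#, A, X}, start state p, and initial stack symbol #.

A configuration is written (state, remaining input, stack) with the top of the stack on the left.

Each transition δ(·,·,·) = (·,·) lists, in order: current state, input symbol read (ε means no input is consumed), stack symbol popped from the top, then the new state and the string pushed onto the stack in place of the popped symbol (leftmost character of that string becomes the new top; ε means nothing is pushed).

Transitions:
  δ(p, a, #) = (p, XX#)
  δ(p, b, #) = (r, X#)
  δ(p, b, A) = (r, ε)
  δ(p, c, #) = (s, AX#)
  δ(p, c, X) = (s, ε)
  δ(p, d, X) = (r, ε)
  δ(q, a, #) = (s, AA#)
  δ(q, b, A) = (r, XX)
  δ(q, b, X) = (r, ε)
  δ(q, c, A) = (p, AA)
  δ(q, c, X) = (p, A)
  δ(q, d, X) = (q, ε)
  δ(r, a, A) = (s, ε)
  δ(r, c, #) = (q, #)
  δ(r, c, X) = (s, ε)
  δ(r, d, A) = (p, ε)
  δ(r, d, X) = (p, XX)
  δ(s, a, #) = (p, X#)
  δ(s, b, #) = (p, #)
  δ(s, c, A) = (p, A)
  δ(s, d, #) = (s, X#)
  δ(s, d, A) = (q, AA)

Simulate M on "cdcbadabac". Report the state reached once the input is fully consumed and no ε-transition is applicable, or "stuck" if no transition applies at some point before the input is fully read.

stuck

(p, cdcbadabac, #)
  read c, top #: go to s, push AX# → (s, dcbadabac, AX#)
  read d, top A: go to q, push AA → (q, cbadabac, AAX#)
  read c, top A: go to p, push AA → (p, badabac, AAAX#)
  read b, top A: go to r, push ε → (r, adabac, AAX#)
  read a, top A: go to s, push ε → (s, dabac, AX#)
  read d, top A: go to q, push AA → (q, abac, AAX#)
No transition for (q, a, top A); M blocks with input abac remaining.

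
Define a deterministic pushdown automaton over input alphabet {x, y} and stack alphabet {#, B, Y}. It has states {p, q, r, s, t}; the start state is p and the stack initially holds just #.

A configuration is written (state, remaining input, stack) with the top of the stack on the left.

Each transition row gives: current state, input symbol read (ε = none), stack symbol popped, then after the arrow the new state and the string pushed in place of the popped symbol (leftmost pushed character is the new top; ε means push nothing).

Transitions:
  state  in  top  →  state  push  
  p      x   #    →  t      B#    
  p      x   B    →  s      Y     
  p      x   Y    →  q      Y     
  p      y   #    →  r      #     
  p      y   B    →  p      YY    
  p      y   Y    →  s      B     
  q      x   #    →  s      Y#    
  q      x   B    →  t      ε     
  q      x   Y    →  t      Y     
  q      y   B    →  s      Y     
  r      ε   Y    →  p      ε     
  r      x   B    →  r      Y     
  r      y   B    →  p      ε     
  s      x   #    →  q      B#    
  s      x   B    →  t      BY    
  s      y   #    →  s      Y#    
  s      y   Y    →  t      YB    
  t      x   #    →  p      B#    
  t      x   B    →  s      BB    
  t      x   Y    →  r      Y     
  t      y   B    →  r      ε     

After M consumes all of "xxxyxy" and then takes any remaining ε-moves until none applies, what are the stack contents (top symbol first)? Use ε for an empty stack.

(p, xxxyxy, #)
  read x, top #: go to t, push B# → (t, xxyxy, B#)
  read x, top B: go to s, push BB → (s, xyxy, BB#)
  read x, top B: go to t, push BY → (t, yxy, BYB#)
  read y, top B: go to r, push ε → (r, xy, YB#)
  ε-move, top Y: go to p, push ε → (p, xy, B#)
  read x, top B: go to s, push Y → (s, y, Y#)
  read y, top Y: go to t, push YB → (t, ε, YB#)
All input consumed in state t with stack YB#.

YB#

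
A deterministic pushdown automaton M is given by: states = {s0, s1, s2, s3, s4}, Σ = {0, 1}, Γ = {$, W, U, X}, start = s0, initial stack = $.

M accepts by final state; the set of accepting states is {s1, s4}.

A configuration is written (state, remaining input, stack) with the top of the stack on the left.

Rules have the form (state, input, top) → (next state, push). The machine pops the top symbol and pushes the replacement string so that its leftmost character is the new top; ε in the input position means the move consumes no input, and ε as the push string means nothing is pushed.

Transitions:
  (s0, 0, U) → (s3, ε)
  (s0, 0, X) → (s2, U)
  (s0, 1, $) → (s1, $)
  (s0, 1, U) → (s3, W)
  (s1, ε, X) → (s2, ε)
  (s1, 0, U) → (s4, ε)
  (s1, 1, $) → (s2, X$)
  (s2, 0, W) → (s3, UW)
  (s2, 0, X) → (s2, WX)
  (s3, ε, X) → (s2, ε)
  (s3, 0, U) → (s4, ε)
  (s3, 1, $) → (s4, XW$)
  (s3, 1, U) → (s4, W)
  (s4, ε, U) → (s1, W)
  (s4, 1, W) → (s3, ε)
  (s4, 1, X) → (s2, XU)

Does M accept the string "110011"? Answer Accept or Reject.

(s0, 110011, $) ⊢ (s1, 10011, $) ⊢ (s2, 0011, X$) ⊢ (s2, 011, WX$) ⊢ (s3, 11, UWX$) ⊢ (s4, 1, WWX$) ⊢ (s3, ε, WX$)
All input consumed; state s3 ∉ F and no further ε-move applies.

Reject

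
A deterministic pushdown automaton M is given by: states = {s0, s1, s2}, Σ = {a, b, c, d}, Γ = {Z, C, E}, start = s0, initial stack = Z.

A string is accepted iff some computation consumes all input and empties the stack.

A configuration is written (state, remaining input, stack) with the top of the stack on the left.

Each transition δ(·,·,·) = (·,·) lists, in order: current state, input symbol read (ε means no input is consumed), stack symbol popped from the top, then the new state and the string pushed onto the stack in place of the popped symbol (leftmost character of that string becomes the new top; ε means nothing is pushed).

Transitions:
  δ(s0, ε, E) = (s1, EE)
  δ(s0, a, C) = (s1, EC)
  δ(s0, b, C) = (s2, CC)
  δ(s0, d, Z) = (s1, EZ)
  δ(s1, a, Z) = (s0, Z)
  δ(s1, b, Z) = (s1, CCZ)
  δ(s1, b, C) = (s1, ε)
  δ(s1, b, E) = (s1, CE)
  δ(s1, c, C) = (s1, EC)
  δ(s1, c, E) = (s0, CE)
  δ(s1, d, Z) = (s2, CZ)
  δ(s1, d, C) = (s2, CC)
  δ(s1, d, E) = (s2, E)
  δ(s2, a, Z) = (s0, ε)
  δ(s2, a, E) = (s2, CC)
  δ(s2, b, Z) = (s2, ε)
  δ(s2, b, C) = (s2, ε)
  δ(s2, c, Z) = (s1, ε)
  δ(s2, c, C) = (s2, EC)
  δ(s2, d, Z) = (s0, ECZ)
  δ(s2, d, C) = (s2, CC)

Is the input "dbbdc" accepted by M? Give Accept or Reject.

(s0, dbbdc, Z)
  read d, top Z: go to s1, push EZ → (s1, bbdc, EZ)
  read b, top E: go to s1, push CE → (s1, bdc, CEZ)
  read b, top C: go to s1, push ε → (s1, dc, EZ)
  read d, top E: go to s2, push E → (s2, c, EZ)
No transition applies at (s2, c, EZ); input not fully consumed.

Reject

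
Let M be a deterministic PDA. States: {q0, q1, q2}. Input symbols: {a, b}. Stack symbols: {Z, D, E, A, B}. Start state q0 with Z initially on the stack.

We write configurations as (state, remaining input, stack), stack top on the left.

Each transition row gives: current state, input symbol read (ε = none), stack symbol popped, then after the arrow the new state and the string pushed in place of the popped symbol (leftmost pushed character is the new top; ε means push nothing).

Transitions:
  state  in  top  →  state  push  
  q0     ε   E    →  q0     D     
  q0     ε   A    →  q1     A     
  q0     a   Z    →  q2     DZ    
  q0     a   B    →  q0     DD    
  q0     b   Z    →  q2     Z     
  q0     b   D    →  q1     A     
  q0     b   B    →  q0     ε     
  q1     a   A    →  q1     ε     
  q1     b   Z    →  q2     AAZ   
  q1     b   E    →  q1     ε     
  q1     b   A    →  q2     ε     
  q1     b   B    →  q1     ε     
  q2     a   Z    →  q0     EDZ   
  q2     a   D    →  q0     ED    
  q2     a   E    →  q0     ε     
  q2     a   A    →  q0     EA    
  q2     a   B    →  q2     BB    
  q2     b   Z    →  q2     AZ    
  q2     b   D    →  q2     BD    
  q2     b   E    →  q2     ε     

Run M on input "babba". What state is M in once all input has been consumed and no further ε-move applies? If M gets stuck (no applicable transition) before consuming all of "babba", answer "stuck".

(q0, babba, Z) ⊢ (q2, abba, Z) ⊢ (q0, bba, EDZ) ⊢ (q0, bba, DDZ) ⊢ (q1, ba, ADZ) ⊢ (q2, a, DZ) ⊢ (q0, ε, EDZ) ⊢ (q0, ε, DDZ)
All input consumed; M is in state q0.

q0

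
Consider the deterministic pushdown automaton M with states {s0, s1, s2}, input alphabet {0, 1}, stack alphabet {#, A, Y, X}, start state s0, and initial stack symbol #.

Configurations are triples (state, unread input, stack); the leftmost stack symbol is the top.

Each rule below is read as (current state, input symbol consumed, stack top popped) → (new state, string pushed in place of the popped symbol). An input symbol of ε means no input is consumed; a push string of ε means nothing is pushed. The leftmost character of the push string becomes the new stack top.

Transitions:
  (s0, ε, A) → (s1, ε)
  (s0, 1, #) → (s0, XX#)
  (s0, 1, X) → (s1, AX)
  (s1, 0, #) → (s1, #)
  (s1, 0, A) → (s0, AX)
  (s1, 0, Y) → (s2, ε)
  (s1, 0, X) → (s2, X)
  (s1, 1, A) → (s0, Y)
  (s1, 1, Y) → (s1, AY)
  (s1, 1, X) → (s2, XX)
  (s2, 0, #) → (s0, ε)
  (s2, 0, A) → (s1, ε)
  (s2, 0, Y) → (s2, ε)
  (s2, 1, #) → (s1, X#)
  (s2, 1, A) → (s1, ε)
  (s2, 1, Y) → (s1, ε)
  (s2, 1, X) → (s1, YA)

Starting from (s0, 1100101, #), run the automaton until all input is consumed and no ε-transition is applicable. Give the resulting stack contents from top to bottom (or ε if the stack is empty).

XX#

(s0, 1100101, #)
  read 1, top #: go to s0, push XX# → (s0, 100101, XX#)
  read 1, top X: go to s1, push AX → (s1, 00101, AXX#)
  read 0, top A: go to s0, push AX → (s0, 0101, AXXX#)
  ε-move, top A: go to s1, push ε → (s1, 0101, XXX#)
  read 0, top X: go to s2, push X → (s2, 101, XXX#)
  read 1, top X: go to s1, push YA → (s1, 01, YAXX#)
  read 0, top Y: go to s2, push ε → (s2, 1, AXX#)
  read 1, top A: go to s1, push ε → (s1, ε, XX#)
All input consumed in state s1 with stack XX#.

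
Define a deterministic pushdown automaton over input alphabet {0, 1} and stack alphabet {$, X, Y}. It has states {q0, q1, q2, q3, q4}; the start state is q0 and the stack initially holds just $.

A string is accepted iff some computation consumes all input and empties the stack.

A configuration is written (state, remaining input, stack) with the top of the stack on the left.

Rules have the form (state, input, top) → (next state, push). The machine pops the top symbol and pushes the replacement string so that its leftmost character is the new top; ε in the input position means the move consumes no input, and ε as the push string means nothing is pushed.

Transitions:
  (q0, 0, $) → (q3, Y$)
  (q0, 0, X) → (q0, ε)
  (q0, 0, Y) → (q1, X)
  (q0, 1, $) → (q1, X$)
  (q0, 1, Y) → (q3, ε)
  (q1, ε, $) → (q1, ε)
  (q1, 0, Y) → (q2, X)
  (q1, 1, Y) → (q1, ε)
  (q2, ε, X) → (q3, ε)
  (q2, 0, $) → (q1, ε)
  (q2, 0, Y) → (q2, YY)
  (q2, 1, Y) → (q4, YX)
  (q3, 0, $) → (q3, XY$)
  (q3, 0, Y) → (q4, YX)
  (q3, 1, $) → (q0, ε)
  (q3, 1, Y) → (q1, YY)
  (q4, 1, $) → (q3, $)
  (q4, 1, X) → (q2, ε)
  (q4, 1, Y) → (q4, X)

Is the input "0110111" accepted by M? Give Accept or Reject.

(q0, 0110111, $) ⊢ (q3, 110111, Y$) ⊢ (q1, 10111, YY$) ⊢ (q1, 0111, Y$) ⊢ (q2, 111, X$) ⊢ (q3, 111, $) ⊢ (q0, 11, ε)
No transition applies at (q0, 11, ε); input not fully consumed.

Reject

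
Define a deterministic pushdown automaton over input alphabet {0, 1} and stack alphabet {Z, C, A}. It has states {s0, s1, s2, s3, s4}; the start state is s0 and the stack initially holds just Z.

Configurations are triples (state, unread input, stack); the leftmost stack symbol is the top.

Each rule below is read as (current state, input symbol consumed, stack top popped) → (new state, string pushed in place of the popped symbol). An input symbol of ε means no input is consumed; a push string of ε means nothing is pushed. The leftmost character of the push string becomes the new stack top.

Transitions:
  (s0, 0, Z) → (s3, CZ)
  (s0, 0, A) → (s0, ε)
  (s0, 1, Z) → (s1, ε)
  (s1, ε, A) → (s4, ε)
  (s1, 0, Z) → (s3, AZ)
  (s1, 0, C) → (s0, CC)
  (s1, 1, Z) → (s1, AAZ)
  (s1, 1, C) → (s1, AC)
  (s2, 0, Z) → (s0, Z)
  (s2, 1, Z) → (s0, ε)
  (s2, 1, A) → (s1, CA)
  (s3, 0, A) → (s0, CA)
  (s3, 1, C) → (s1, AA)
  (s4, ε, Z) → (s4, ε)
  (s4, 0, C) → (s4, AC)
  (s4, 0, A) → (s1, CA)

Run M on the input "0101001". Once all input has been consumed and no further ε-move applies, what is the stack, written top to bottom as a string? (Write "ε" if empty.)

(s0, 0101001, Z)
  read 0, top Z: go to s3, push CZ → (s3, 101001, CZ)
  read 1, top C: go to s1, push AA → (s1, 01001, AAZ)
  ε-move, top A: go to s4, push ε → (s4, 01001, AZ)
  read 0, top A: go to s1, push CA → (s1, 1001, CAZ)
  read 1, top C: go to s1, push AC → (s1, 001, ACAZ)
  ε-move, top A: go to s4, push ε → (s4, 001, CAZ)
  read 0, top C: go to s4, push AC → (s4, 01, ACAZ)
  read 0, top A: go to s1, push CA → (s1, 1, CACAZ)
  read 1, top C: go to s1, push AC → (s1, ε, ACACAZ)
  ε-move, top A: go to s4, push ε → (s4, ε, CACAZ)
All input consumed in state s4 with stack CACAZ.

CACAZ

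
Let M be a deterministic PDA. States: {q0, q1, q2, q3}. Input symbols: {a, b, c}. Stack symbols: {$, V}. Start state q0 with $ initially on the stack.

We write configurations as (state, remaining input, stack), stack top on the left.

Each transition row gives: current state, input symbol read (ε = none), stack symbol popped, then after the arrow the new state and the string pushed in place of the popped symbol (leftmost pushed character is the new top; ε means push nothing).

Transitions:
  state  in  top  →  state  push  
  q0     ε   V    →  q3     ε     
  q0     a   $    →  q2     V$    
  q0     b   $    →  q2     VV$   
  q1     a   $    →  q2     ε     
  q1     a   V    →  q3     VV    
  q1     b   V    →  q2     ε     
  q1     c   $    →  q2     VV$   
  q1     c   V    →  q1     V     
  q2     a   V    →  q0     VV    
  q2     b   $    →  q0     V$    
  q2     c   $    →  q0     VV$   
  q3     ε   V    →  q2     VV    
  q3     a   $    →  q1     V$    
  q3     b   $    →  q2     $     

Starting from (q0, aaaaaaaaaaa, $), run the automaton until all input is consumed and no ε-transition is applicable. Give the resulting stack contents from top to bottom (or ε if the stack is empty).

(q0, aaaaaaaaaaa, $)
  read a, top $: go to q2, push V$ → (q2, aaaaaaaaaa, V$)
  read a, top V: go to q0, push VV → (q0, aaaaaaaaa, VV$)
  ε-move, top V: go to q3, push ε → (q3, aaaaaaaaa, V$)
  ε-move, top V: go to q2, push VV → (q2, aaaaaaaaa, VV$)
  read a, top V: go to q0, push VV → (q0, aaaaaaaa, VVV$)
  ε-move, top V: go to q3, push ε → (q3, aaaaaaaa, VV$)
  ε-move, top V: go to q2, push VV → (q2, aaaaaaaa, VVV$)
  read a, top V: go to q0, push VV → (q0, aaaaaaa, VVVV$)
  ε-move, top V: go to q3, push ε → (q3, aaaaaaa, VVV$)
  ε-move, top V: go to q2, push VV → (q2, aaaaaaa, VVVV$)
  read a, top V: go to q0, push VV → (q0, aaaaaa, VVVVV$)
  ε-move, top V: go to q3, push ε → (q3, aaaaaa, VVVV$)
  ε-move, top V: go to q2, push VV → (q2, aaaaaa, VVVVV$)
  read a, top V: go to q0, push VV → (q0, aaaaa, VVVVVV$)
  ε-move, top V: go to q3, push ε → (q3, aaaaa, VVVVV$)
  ε-move, top V: go to q2, push VV → (q2, aaaaa, VVVVVV$)
  read a, top V: go to q0, push VV → (q0, aaaa, VVVVVVV$)
  ε-move, top V: go to q3, push ε → (q3, aaaa, VVVVVV$)
  ε-move, top V: go to q2, push VV → (q2, aaaa, VVVVVVV$)
  read a, top V: go to q0, push VV → (q0, aaa, VVVVVVVV$)
  ε-move, top V: go to q3, push ε → (q3, aaa, VVVVVVV$)
  ε-move, top V: go to q2, push VV → (q2, aaa, VVVVVVVV$)
  read a, top V: go to q0, push VV → (q0, aa, VVVVVVVVV$)
  ε-move, top V: go to q3, push ε → (q3, aa, VVVVVVVV$)
  ε-move, top V: go to q2, push VV → (q2, aa, VVVVVVVVV$)
  read a, top V: go to q0, push VV → (q0, a, VVVVVVVVVV$)
  ε-move, top V: go to q3, push ε → (q3, a, VVVVVVVVV$)
  ε-move, top V: go to q2, push VV → (q2, a, VVVVVVVVVV$)
  read a, top V: go to q0, push VV → (q0, ε, VVVVVVVVVVV$)
  ε-move, top V: go to q3, push ε → (q3, ε, VVVVVVVVVV$)
  ε-move, top V: go to q2, push VV → (q2, ε, VVVVVVVVVVV$)
All input consumed in state q2 with stack VVVVVVVVVVV$.

VVVVVVVVVVV$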